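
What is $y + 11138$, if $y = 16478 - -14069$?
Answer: $41685$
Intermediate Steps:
$y = 30547$ ($y = 16478 + 14069 = 30547$)
$y + 11138 = 30547 + 11138 = 41685$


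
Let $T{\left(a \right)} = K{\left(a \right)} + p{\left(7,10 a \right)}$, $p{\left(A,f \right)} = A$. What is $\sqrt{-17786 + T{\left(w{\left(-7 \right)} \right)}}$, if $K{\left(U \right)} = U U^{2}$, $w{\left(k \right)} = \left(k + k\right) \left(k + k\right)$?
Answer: $\sqrt{7511757} \approx 2740.8$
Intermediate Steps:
$w{\left(k \right)} = 4 k^{2}$ ($w{\left(k \right)} = 2 k 2 k = 4 k^{2}$)
$K{\left(U \right)} = U^{3}$
$T{\left(a \right)} = 7 + a^{3}$ ($T{\left(a \right)} = a^{3} + 7 = 7 + a^{3}$)
$\sqrt{-17786 + T{\left(w{\left(-7 \right)} \right)}} = \sqrt{-17786 + \left(7 + \left(4 \left(-7\right)^{2}\right)^{3}\right)} = \sqrt{-17786 + \left(7 + \left(4 \cdot 49\right)^{3}\right)} = \sqrt{-17786 + \left(7 + 196^{3}\right)} = \sqrt{-17786 + \left(7 + 7529536\right)} = \sqrt{-17786 + 7529543} = \sqrt{7511757}$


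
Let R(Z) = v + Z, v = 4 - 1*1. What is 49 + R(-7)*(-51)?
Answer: 253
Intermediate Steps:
v = 3 (v = 4 - 1 = 3)
R(Z) = 3 + Z
49 + R(-7)*(-51) = 49 + (3 - 7)*(-51) = 49 - 4*(-51) = 49 + 204 = 253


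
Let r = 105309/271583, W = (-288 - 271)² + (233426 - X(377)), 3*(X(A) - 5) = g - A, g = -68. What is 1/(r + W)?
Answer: 814749/444894278960 ≈ 1.8313e-6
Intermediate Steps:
X(A) = -53/3 - A/3 (X(A) = 5 + (-68 - A)/3 = 5 + (-68/3 - A/3) = -53/3 - A/3)
W = 1638151/3 (W = (-288 - 271)² + (233426 - (-53/3 - ⅓*377)) = (-559)² + (233426 - (-53/3 - 377/3)) = 312481 + (233426 - 1*(-430/3)) = 312481 + (233426 + 430/3) = 312481 + 700708/3 = 1638151/3 ≈ 5.4605e+5)
r = 105309/271583 (r = 105309*(1/271583) = 105309/271583 ≈ 0.38776)
1/(r + W) = 1/(105309/271583 + 1638151/3) = 1/(444894278960/814749) = 814749/444894278960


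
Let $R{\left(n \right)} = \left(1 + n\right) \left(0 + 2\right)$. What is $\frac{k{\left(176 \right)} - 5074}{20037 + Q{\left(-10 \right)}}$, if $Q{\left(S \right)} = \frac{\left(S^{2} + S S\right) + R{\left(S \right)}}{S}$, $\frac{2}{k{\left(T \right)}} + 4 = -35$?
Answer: $- \frac{494720}{1951833} \approx -0.25346$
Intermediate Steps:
$R{\left(n \right)} = 2 + 2 n$ ($R{\left(n \right)} = \left(1 + n\right) 2 = 2 + 2 n$)
$k{\left(T \right)} = - \frac{2}{39}$ ($k{\left(T \right)} = \frac{2}{-4 - 35} = \frac{2}{-39} = 2 \left(- \frac{1}{39}\right) = - \frac{2}{39}$)
$Q{\left(S \right)} = \frac{2 + 2 S + 2 S^{2}}{S}$ ($Q{\left(S \right)} = \frac{\left(S^{2} + S S\right) + \left(2 + 2 S\right)}{S} = \frac{\left(S^{2} + S^{2}\right) + \left(2 + 2 S\right)}{S} = \frac{2 S^{2} + \left(2 + 2 S\right)}{S} = \frac{2 + 2 S + 2 S^{2}}{S}$)
$\frac{k{\left(176 \right)} - 5074}{20037 + Q{\left(-10 \right)}} = \frac{- \frac{2}{39} - 5074}{20037 + \left(2 + 2 \left(-10\right) + \frac{2}{-10}\right)} = - \frac{197888}{39 \left(20037 + \left(2 - 20 + 2 \left(- \frac{1}{10}\right)\right)\right)} = - \frac{197888}{39 \left(20037 - \frac{91}{5}\right)} = - \frac{197888}{39 \cdot \frac{100094}{5}} = \left(- \frac{197888}{39}\right) \frac{5}{100094} = - \frac{494720}{1951833}$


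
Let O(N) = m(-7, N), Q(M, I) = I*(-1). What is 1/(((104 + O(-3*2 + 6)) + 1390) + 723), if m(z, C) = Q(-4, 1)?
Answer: 1/2216 ≈ 0.00045126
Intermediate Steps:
Q(M, I) = -I
m(z, C) = -1 (m(z, C) = -1*1 = -1)
O(N) = -1
1/(((104 + O(-3*2 + 6)) + 1390) + 723) = 1/(((104 - 1) + 1390) + 723) = 1/((103 + 1390) + 723) = 1/(1493 + 723) = 1/2216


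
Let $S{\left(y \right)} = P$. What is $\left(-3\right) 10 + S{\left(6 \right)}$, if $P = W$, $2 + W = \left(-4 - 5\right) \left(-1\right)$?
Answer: $-23$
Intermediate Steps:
$W = 7$ ($W = -2 + \left(-4 - 5\right) \left(-1\right) = -2 - -9 = -2 + 9 = 7$)
$P = 7$
$S{\left(y \right)} = 7$
$\left(-3\right) 10 + S{\left(6 \right)} = \left(-3\right) 10 + 7 = -30 + 7 = -23$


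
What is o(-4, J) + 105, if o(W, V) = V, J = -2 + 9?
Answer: 112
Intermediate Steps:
J = 7
o(-4, J) + 105 = 7 + 105 = 112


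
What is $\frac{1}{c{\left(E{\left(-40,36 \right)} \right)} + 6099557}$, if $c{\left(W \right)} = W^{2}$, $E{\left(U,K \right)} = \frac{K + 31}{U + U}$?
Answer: $\frac{6400}{39037169289} \approx 1.6395 \cdot 10^{-7}$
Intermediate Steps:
$E{\left(U,K \right)} = \frac{31 + K}{2 U}$
$\frac{1}{c{\left(E{\left(-40,36 \right)} \right)} + 6099557} = \frac{1}{\left(\frac{31 + 36}{2 \left(-40\right)}\right)^{2} + 6099557} = \frac{1}{\left(\frac{1}{2} \left(- \frac{1}{40}\right) 67\right)^{2} + 6099557} = \frac{1}{\left(- \frac{67}{80}\right)^{2} + 6099557} = \frac{1}{\frac{4489}{6400} + 6099557} = \frac{1}{\frac{39037169289}{6400}} = \frac{6400}{39037169289}$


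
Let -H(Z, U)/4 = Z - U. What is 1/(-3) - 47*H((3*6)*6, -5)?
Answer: 63731/3 ≈ 21244.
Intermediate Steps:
H(Z, U) = -4*Z + 4*U (H(Z, U) = -4*(Z - U) = -4*Z + 4*U)
1/(-3) - 47*H((3*6)*6, -5) = 1/(-3) - 47*(-4*3*6*6 + 4*(-5)) = -⅓ - 47*(-72*6 - 20) = -⅓ - 47*(-4*108 - 20) = -⅓ - 47*(-432 - 20) = -⅓ - 47*(-452) = -⅓ + 21244 = 63731/3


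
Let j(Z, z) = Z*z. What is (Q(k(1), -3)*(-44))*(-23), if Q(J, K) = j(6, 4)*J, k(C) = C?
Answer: 24288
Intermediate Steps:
Q(J, K) = 24*J (Q(J, K) = (6*4)*J = 24*J)
(Q(k(1), -3)*(-44))*(-23) = ((24*1)*(-44))*(-23) = (24*(-44))*(-23) = -1056*(-23) = 24288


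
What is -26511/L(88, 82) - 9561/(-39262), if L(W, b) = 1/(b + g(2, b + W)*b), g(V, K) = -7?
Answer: 512110451505/39262 ≈ 1.3043e+7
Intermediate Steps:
L(W, b) = -1/(6*b) (L(W, b) = 1/(b - 7*b) = 1/(-6*b) = -1/(6*b))
-26511/L(88, 82) - 9561/(-39262) = -26511/((-⅙/82)) - 9561/(-39262) = -26511/((-⅙*1/82)) - 9561*(-1/39262) = -26511/(-1/492) + 9561/39262 = -26511*(-492) + 9561/39262 = 13043412 + 9561/39262 = 512110451505/39262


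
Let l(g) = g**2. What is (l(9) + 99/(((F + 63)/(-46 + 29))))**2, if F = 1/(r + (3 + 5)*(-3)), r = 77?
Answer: 32884558281/11155600 ≈ 2947.8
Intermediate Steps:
F = 1/53 (F = 1/(77 + (3 + 5)*(-3)) = 1/(77 + 8*(-3)) = 1/(77 - 24) = 1/53 ≈ 0.018868)
(l(9) + 99/(((F + 63)/(-46 + 29))))**2 = (9**2 + 99/(((1/53 + 63)/(-46 + 29))))**2 = (81 + 99/(((3340/53)/(-17))))**2 = (81 + 99/(((3340/53)*(-1/17))))**2 = (81 + 99/(-3340/901))**2 = (81 + 99*(-901/3340))**2 = (81 - 89199/3340)**2 = (181341/3340)**2 = 32884558281/11155600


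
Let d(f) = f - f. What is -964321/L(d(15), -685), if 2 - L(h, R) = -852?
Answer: -964321/854 ≈ -1129.2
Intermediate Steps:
d(f) = 0
L(h, R) = 854 (L(h, R) = 2 - 1*(-852) = 2 + 852 = 854)
-964321/L(d(15), -685) = -964321/854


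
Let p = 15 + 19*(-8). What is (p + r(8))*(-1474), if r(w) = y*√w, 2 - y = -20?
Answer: 201938 - 64856*√2 ≈ 1.1022e+5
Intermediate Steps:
p = -137 (p = 15 - 152 = -137)
y = 22 (y = 2 - 1*(-20) = 2 + 20 = 22)
r(w) = 22*√w
(p + r(8))*(-1474) = (-137 + 22*√8)*(-1474) = (-137 + 22*(2*√2))*(-1474) = (-137 + 44*√2)*(-1474) = 201938 - 64856*√2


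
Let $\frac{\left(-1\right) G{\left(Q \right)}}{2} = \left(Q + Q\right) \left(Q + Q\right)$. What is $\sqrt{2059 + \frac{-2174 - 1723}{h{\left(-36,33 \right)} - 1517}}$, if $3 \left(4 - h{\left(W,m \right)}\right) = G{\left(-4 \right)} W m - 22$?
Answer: $\frac{\sqrt{50483588674570}}{156581} \approx 45.377$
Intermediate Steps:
$G{\left(Q \right)} = - 8 Q^{2}$ ($G{\left(Q \right)} = - 2 \left(Q + Q\right) \left(Q + Q\right) = - 2 \cdot 2 Q 2 Q = - 2 \cdot 4 Q^{2} = - 8 Q^{2}$)
$h{\left(W,m \right)} = \frac{34}{3} + \frac{128 W m}{3}$ ($h{\left(W,m \right)} = 4 - \frac{- 8 \left(-4\right)^{2} W m - 22}{3} = 4 - \frac{\left(-8\right) 16 W m - 22}{3} = 4 - \frac{- 128 W m - 22}{3} = 4 - \frac{-22 - 128 W m}{3} = 4 + \left(\frac{22}{3} + \frac{128 W m}{3}\right) = \frac{34}{3} + \frac{128 W m}{3}$)
$\sqrt{2059 + \frac{-2174 - 1723}{h{\left(-36,33 \right)} - 1517}} = \sqrt{2059 + \frac{-2174 - 1723}{\left(\frac{34}{3} + \frac{128}{3} \left(-36\right) 33\right) - 1517}} = \sqrt{2059 - \frac{3897}{\left(\frac{34}{3} - 50688\right) - 1517}} = \sqrt{2059 - \frac{3897}{- \frac{152030}{3} - 1517}} = \sqrt{2059 - \frac{3897}{- \frac{156581}{3}}} = \sqrt{2059 - - \frac{11691}{156581}} = \sqrt{2059 + \frac{11691}{156581}} = \sqrt{\frac{322411970}{156581}} = \frac{\sqrt{50483588674570}}{156581}$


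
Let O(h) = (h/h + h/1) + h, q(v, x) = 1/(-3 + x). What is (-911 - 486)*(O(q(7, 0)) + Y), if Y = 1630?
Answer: -6832727/3 ≈ -2.2776e+6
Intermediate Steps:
O(h) = 1 + 2*h (O(h) = (1 + h*1) + h = (1 + h) + h = 1 + 2*h)
(-911 - 486)*(O(q(7, 0)) + Y) = (-911 - 486)*((1 + 2/(-3 + 0)) + 1630) = -1397*((1 + 2/(-3)) + 1630) = -1397*((1 + 2*(-1/3)) + 1630) = -1397*((1 - 2/3) + 1630) = -1397*(1/3 + 1630) = -1397*4891/3 = -6832727/3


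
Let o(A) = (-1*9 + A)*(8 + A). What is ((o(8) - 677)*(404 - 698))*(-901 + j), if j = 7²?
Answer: -173588184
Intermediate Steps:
o(A) = (-9 + A)*(8 + A)
j = 49
((o(8) - 677)*(404 - 698))*(-901 + j) = (((-72 + 8² - 1*8) - 677)*(404 - 698))*(-901 + 49) = (((-72 + 64 - 8) - 677)*(-294))*(-852) = ((-16 - 677)*(-294))*(-852) = -693*(-294)*(-852) = 203742*(-852) = -173588184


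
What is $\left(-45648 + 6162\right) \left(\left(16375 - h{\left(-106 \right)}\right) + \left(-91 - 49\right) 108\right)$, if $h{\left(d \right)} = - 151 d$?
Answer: $582457986$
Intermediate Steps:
$\left(-45648 + 6162\right) \left(\left(16375 - h{\left(-106 \right)}\right) + \left(-91 - 49\right) 108\right) = \left(-45648 + 6162\right) \left(\left(16375 - \left(-151\right) \left(-106\right)\right) + \left(-91 - 49\right) 108\right) = - 39486 \left(\left(16375 - 16006\right) - 15120\right) = - 39486 \left(369 - 15120\right) = \left(-39486\right) \left(-14751\right) = 582457986$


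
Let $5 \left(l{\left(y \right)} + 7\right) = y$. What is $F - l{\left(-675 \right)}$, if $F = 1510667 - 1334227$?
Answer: $176582$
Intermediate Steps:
$l{\left(y \right)} = -7 + \frac{y}{5}$
$F = 176440$ ($F = 1510667 - 1334227 = 176440$)
$F - l{\left(-675 \right)} = 176440 - \left(-7 + \frac{1}{5} \left(-675\right)\right) = 176440 - \left(-7 - 135\right) = 176440 - -142 = 176440 + 142 = 176582$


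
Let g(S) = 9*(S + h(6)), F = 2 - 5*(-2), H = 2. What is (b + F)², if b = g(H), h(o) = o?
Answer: 7056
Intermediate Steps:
F = 12 (F = 2 + 10 = 12)
g(S) = 54 + 9*S (g(S) = 9*(S + 6) = 9*(6 + S) = 54 + 9*S)
b = 72 (b = 54 + 9*2 = 54 + 18 = 72)
(b + F)² = (72 + 12)² = 84² = 7056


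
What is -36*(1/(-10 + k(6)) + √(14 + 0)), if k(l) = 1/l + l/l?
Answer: 216/53 - 36*√14 ≈ -130.62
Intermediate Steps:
k(l) = 1 + 1/l (k(l) = 1/l + 1 = 1 + 1/l)
-36*(1/(-10 + k(6)) + √(14 + 0)) = -36*(1/(-10 + (1 + 6)/6) + √(14 + 0)) = -36*(1/(-10 + (⅙)*7) + √14) = -36*(1/(-10 + 7/6) + √14) = -36*(1/(-53/6) + √14) = -36*(-6/53 + √14) = 216/53 - 36*√14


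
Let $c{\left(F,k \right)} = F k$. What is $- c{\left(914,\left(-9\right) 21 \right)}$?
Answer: $172746$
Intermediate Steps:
$- c{\left(914,\left(-9\right) 21 \right)} = - 914 \left(\left(-9\right) 21\right) = - 914 \left(-189\right) = \left(-1\right) \left(-172746\right) = 172746$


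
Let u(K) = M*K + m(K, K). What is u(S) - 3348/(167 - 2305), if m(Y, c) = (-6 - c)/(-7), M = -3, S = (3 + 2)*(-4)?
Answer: 63676/1069 ≈ 59.566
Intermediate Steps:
S = -20 (S = 5*(-4) = -20)
m(Y, c) = 6/7 + c/7 (m(Y, c) = (-6 - c)*(-⅐) = 6/7 + c/7)
u(K) = 6/7 - 20*K/7 (u(K) = -3*K + (6/7 + K/7) = 6/7 - 20*K/7)
u(S) - 3348/(167 - 2305) = (6/7 - 20/7*(-20)) - 3348/(167 - 2305) = (6/7 + 400/7) - 3348/(-2138) = 58 - 3348*(-1)/2138 = 58 - 1*(-1674/1069) = 58 + 1674/1069 = 63676/1069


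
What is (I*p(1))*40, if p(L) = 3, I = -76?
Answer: -9120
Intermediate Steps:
(I*p(1))*40 = -76*3*40 = -228*40 = -9120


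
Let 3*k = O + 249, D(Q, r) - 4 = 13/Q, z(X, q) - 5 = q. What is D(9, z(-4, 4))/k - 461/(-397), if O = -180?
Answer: 114880/82179 ≈ 1.3979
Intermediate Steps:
z(X, q) = 5 + q
D(Q, r) = 4 + 13/Q
k = 23 (k = (-180 + 249)/3 = (⅓)*69 = 23)
D(9, z(-4, 4))/k - 461/(-397) = (4 + 13/9)/23 - 461/(-397) = (4 + 13*(⅑))*(1/23) - 461*(-1/397) = (4 + 13/9)*(1/23) + 461/397 = (49/9)*(1/23) + 461/397 = 49/207 + 461/397 = 114880/82179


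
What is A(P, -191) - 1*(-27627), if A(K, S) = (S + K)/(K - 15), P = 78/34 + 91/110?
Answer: 614029884/22213 ≈ 27643.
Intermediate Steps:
P = 5837/1870 (P = 78*(1/34) + 91*(1/110) = 39/17 + 91/110 = 5837/1870 ≈ 3.1214)
A(K, S) = (K + S)/(-15 + K)
A(P, -191) - 1*(-27627) = (5837/1870 - 191)/(-15 + 5837/1870) - 1*(-27627) = -351333/1870/(-22213/1870) + 27627 = -1870/22213*(-351333/1870) + 27627 = 351333/22213 + 27627 = 614029884/22213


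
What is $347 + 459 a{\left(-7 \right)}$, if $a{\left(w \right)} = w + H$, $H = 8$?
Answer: $806$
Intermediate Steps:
$a{\left(w \right)} = 8 + w$ ($a{\left(w \right)} = w + 8 = 8 + w$)
$347 + 459 a{\left(-7 \right)} = 347 + 459 \left(8 - 7\right) = 347 + 459 \cdot 1 = 347 + 459 = 806$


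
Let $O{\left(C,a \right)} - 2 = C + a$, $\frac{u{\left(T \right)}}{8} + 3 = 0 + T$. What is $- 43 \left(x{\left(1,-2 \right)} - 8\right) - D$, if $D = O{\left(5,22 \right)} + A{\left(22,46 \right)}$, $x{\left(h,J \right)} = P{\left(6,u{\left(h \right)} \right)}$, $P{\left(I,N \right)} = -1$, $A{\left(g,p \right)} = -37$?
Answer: $395$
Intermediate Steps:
$u{\left(T \right)} = -24 + 8 T$ ($u{\left(T \right)} = -24 + 8 \left(0 + T\right) = -24 + 8 T$)
$O{\left(C,a \right)} = 2 + C + a$ ($O{\left(C,a \right)} = 2 + \left(C + a\right) = 2 + C + a$)
$x{\left(h,J \right)} = -1$
$D = -8$ ($D = \left(2 + 5 + 22\right) - 37 = 29 - 37 = -8$)
$- 43 \left(x{\left(1,-2 \right)} - 8\right) - D = - 43 \left(-1 - 8\right) - -8 = - 43 \left(-1 - 8\right) + 8 = \left(-43\right) \left(-9\right) + 8 = 387 + 8 = 395$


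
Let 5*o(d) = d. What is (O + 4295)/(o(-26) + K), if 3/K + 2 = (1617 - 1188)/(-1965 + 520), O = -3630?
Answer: -11035675/107969 ≈ -102.21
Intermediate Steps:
o(d) = d/5
K = -4335/3319 (K = 3/(-2 + (1617 - 1188)/(-1965 + 520)) = 3/(-2 + 429/(-1445)) = 3/(-2 + 429*(-1/1445)) = 3/(-2 - 429/1445) = 3/(-3319/1445) = 3*(-1445/3319) = -4335/3319 ≈ -1.3061)
(O + 4295)/(o(-26) + K) = (-3630 + 4295)/((⅕)*(-26) - 4335/3319) = 665/(-26/5 - 4335/3319) = 665/(-107969/16595) = 665*(-16595/107969) = -11035675/107969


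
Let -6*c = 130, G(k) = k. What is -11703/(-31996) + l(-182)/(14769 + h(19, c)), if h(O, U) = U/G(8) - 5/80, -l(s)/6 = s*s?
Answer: -296937784515/22678092884 ≈ -13.094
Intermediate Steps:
l(s) = -6*s² (l(s) = -6*s*s = -6*s²)
c = -65/3 (c = -⅙*130 = -65/3 ≈ -21.667)
h(O, U) = -1/16 + U/8 (h(O, U) = U/8 - 5/80 = U*(⅛) - 5*1/80 = U/8 - 1/16 = -1/16 + U/8)
-11703/(-31996) + l(-182)/(14769 + h(19, c)) = -11703/(-31996) + (-6*(-182)²)/(14769 + (-1/16 + (⅛)*(-65/3))) = -11703*(-1/31996) + (-6*33124)/(14769 + (-1/16 - 65/24)) = 11703/31996 - 198744/(14769 - 133/48) = 11703/31996 - 198744/708779/48 = 11703/31996 - 198744*48/708779 = 11703/31996 - 9539712/708779 = -296937784515/22678092884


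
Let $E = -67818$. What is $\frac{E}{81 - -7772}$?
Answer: $- \frac{67818}{7853} \approx -8.6359$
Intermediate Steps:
$\frac{E}{81 - -7772} = - \frac{67818}{81 - -7772} = - \frac{67818}{81 + 7772} = - \frac{67818}{7853}$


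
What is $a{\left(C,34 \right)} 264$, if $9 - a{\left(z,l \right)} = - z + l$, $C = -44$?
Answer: $-18216$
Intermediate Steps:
$a{\left(z,l \right)} = 9 + z - l$ ($a{\left(z,l \right)} = 9 - \left(- z + l\right) = 9 - \left(l - z\right) = 9 + z - l$)
$a{\left(C,34 \right)} 264 = \left(9 - 44 - 34\right) 264 = \left(-69\right) 264 = -18216$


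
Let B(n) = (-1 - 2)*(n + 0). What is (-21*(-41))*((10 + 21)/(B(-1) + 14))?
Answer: 26691/17 ≈ 1570.1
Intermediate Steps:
B(n) = -3*n
(-21*(-41))*((10 + 21)/(B(-1) + 14)) = (-21*(-41))*((10 + 21)/(-3*(-1) + 14)) = 861*(31/(3 + 14)) = 861*(31/17) = 26691/17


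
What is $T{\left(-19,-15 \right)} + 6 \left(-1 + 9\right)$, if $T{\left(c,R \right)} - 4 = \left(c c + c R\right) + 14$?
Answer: $712$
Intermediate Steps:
$T{\left(c,R \right)} = 18 + c^{2} + R c$ ($T{\left(c,R \right)} = 4 + \left(\left(c c + c R\right) + 14\right) = 4 + \left(\left(c^{2} + R c\right) + 14\right) = 4 + \left(14 + c^{2} + R c\right) = 18 + c^{2} + R c$)
$T{\left(-19,-15 \right)} + 6 \left(-1 + 9\right) = \left(18 + \left(-19\right)^{2} - -285\right) + 6 \left(-1 + 9\right) = \left(18 + 361 + 285\right) + 6 \cdot 8 = 664 + 48 = 712$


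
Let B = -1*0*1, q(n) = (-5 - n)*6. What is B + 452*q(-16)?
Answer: 29832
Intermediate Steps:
q(n) = -30 - 6*n
B = 0 (B = 0*1 = 0)
B + 452*q(-16) = 0 + 452*(-30 - 6*(-16)) = 0 + 452*(-30 + 96) = 0 + 452*66 = 0 + 29832 = 29832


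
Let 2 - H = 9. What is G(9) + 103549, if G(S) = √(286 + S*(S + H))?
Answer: 103549 + 4*√19 ≈ 1.0357e+5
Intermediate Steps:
H = -7 (H = 2 - 1*9 = 2 - 9 = -7)
G(S) = √(286 + S*(-7 + S)) (G(S) = √(286 + S*(S - 7)) = √(286 + S*(-7 + S)))
G(9) + 103549 = √(286 + 9² - 7*9) + 103549 = √(286 + 81 - 63) + 103549 = √304 + 103549 = 4*√19 + 103549 = 103549 + 4*√19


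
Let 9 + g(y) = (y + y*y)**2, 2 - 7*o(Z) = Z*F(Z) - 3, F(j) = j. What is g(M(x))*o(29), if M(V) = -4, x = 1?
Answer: -112860/7 ≈ -16123.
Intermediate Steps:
o(Z) = 5/7 - Z**2/7 (o(Z) = 2/7 - (Z*Z - 3)/7 = 2/7 - (Z**2 - 3)/7 = 2/7 - (-3 + Z**2)/7 = 2/7 + (3/7 - Z**2/7) = 5/7 - Z**2/7)
g(y) = -9 + (y + y**2)**2 (g(y) = -9 + (y + y*y)**2 = -9 + (y + y**2)**2)
g(M(x))*o(29) = (-9 + (-4)**2*(1 - 4)**2)*(5/7 - 1/7*29**2) = (-9 + 16*(-3)**2)*(5/7 - 1/7*841) = (-9 + 16*9)*(5/7 - 841/7) = (-9 + 144)*(-836/7) = 135*(-836/7) = -112860/7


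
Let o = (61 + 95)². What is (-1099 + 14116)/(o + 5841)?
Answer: 4339/10059 ≈ 0.43135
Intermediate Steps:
o = 24336 (o = 156² = 24336)
(-1099 + 14116)/(o + 5841) = (-1099 + 14116)/(24336 + 5841) = 13017/30177 = 13017*(1/30177) = 4339/10059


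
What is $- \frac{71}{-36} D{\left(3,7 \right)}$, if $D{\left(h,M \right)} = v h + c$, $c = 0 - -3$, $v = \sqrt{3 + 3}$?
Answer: $\frac{71}{12} + \frac{71 \sqrt{6}}{12} \approx 20.409$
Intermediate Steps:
$v = \sqrt{6} \approx 2.4495$
$c = 3$ ($c = 0 + 3 = 3$)
$D{\left(h,M \right)} = 3 + h \sqrt{6}$ ($D{\left(h,M \right)} = \sqrt{6} h + 3 = h \sqrt{6} + 3 = 3 + h \sqrt{6}$)
$- \frac{71}{-36} D{\left(3,7 \right)} = - \frac{71}{-36} \left(3 + 3 \sqrt{6}\right) = \left(-71\right) \left(- \frac{1}{36}\right) \left(3 + 3 \sqrt{6}\right) = \frac{71 \left(3 + 3 \sqrt{6}\right)}{36} = \frac{71}{12} + \frac{71 \sqrt{6}}{12}$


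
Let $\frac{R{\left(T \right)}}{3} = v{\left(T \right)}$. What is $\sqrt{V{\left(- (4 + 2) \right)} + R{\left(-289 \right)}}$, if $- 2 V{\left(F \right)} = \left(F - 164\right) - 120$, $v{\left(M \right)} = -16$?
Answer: $\sqrt{97} \approx 9.8489$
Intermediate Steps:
$R{\left(T \right)} = -48$ ($R{\left(T \right)} = 3 \left(-16\right) = -48$)
$V{\left(F \right)} = 142 - \frac{F}{2}$ ($V{\left(F \right)} = - \frac{\left(F - 164\right) - 120}{2} = - \frac{\left(-164 + F\right) - 120}{2} = - \frac{-284 + F}{2} = 142 - \frac{F}{2}$)
$\sqrt{V{\left(- (4 + 2) \right)} + R{\left(-289 \right)}} = \sqrt{\left(142 - \frac{\left(-1\right) \left(4 + 2\right)}{2}\right) - 48} = \sqrt{\left(142 - \frac{\left(-1\right) 6}{2}\right) - 48} = \sqrt{\left(142 - -3\right) - 48} = \sqrt{\left(142 + 3\right) - 48} = \sqrt{145 - 48} = \sqrt{97}$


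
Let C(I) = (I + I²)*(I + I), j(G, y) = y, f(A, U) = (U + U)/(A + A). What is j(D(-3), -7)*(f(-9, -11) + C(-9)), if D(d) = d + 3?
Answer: 81571/9 ≈ 9063.4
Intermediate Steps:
f(A, U) = U/A (f(A, U) = (2*U)/((2*A)) = (2*U)*(1/(2*A)) = U/A)
D(d) = 3 + d
C(I) = 2*I*(I + I²) (C(I) = (I + I²)*(2*I) = 2*I*(I + I²))
j(D(-3), -7)*(f(-9, -11) + C(-9)) = -7*(-11/(-9) + 2*(-9)²*(1 - 9)) = -7*(-11*(-⅑) + 2*81*(-8)) = -7*(11/9 - 1296) = -7*(-11653/9) = 81571/9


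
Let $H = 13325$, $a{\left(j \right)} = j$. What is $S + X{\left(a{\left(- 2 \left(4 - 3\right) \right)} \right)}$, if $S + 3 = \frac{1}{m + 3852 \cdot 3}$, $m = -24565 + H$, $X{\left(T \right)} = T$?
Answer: $- \frac{1579}{316} \approx -4.9968$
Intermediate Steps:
$m = -11240$ ($m = -24565 + 13325 = -11240$)
$S = - \frac{947}{316}$ ($S = -3 + \frac{1}{-11240 + 3852 \cdot 3} = -3 + \frac{1}{-11240 + 11556} = -3 + \frac{1}{316} = - \frac{947}{316} \approx -2.9968$)
$S + X{\left(a{\left(- 2 \left(4 - 3\right) \right)} \right)} = - \frac{947}{316} - 2 \left(4 - 3\right) = - \frac{947}{316} - 2 = - \frac{1579}{316}$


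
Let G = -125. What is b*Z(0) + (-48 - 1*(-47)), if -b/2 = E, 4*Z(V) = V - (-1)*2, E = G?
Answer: 124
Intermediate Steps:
E = -125
Z(V) = ½ + V/4 (Z(V) = (V - (-1)*2)/4 = (V - 1*(-2))/4 = (V + 2)/4 = (2 + V)/4 = ½ + V/4)
b = 250 (b = -2*(-125) = 250)
b*Z(0) + (-48 - 1*(-47)) = 250*(½ + (¼)*0) + (-48 - 1*(-47)) = 250*(½ + 0) + (-48 + 47) = 250*(½) - 1 = 125 - 1 = 124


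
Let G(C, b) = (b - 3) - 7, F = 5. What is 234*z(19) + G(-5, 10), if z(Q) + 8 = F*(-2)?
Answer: -4212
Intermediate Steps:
G(C, b) = -10 + b (G(C, b) = (-3 + b) - 7 = -10 + b)
z(Q) = -18 (z(Q) = -8 + 5*(-2) = -8 - 10 = -18)
234*z(19) + G(-5, 10) = 234*(-18) + (-10 + 10) = -4212 + 0 = -4212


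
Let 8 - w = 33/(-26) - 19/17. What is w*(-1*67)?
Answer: -307597/442 ≈ -695.92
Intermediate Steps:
w = 4591/442 (w = 8 - (33/(-26) - 19/17) = 8 - (33*(-1/26) - 19*1/17) = 8 - (-33/26 - 19/17) = 8 - 1*(-1055/442) = 8 + 1055/442 = 4591/442 ≈ 10.387)
w*(-1*67) = 4591*(-1*67)/442 = (4591/442)*(-67) = -307597/442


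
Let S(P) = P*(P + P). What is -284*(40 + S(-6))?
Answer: -31808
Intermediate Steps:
S(P) = 2*P² (S(P) = P*(2*P) = 2*P²)
-284*(40 + S(-6)) = -284*(40 + 2*(-6)²) = -284*(40 + 2*36) = -284*(40 + 72) = -284*112 = -31808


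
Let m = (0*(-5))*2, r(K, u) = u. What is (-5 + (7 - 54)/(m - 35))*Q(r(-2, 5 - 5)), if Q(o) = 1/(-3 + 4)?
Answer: -128/35 ≈ -3.6571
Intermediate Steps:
Q(o) = 1 (Q(o) = 1/1 = 1)
m = 0 (m = 0*2 = 0)
(-5 + (7 - 54)/(m - 35))*Q(r(-2, 5 - 5)) = (-5 + (7 - 54)/(0 - 35))*1 = (-5 - 47/(-35))*1 = (-5 - 47*(-1/35))*1 = (-5 + 47/35)*1 = -128/35*1 = -128/35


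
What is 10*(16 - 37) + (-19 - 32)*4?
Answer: -414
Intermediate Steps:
10*(16 - 37) + (-19 - 32)*4 = 10*(-21) - 51*4 = -210 - 204 = -414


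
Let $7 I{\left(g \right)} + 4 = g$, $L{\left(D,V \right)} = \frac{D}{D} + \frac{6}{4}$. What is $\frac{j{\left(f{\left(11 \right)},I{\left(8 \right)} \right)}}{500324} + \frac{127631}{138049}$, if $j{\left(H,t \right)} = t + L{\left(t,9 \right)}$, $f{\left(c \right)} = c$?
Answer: $\frac{894001870323}{966969190264} \approx 0.92454$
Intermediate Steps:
$L{\left(D,V \right)} = \frac{5}{2}$ ($L{\left(D,V \right)} = 1 + 6 \cdot \frac{1}{4} = 1 + \frac{3}{2} = \frac{5}{2}$)
$I{\left(g \right)} = - \frac{4}{7} + \frac{g}{7}$
$j{\left(H,t \right)} = \frac{5}{2} + t$ ($j{\left(H,t \right)} = t + \frac{5}{2} = \frac{5}{2} + t$)
$\frac{j{\left(f{\left(11 \right)},I{\left(8 \right)} \right)}}{500324} + \frac{127631}{138049} = \frac{\frac{5}{2} + \left(- \frac{4}{7} + \frac{1}{7} \cdot 8\right)}{500324} + \frac{127631}{138049} = \left(\frac{5}{2} + \left(- \frac{4}{7} + \frac{8}{7}\right)\right) \frac{1}{500324} + 127631 \cdot \frac{1}{138049} = \left(\frac{5}{2} + \frac{4}{7}\right) \frac{1}{500324} + \frac{127631}{138049} = \frac{43}{14} \cdot \frac{1}{500324} + \frac{127631}{138049} = \frac{43}{7004536} + \frac{127631}{138049} = \frac{894001870323}{966969190264}$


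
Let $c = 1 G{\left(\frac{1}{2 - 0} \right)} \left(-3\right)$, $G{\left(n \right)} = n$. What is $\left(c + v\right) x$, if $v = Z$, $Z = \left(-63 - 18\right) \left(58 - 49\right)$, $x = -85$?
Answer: $\frac{124185}{2} \approx 62093.0$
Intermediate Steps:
$c = - \frac{3}{2}$ ($c = 1 \frac{1}{2 - 0} \left(-3\right) = 1 \frac{1}{2 + 0} \left(-3\right) = 1 \cdot \frac{1}{2} \left(-3\right) = \frac{1}{2} \left(-3\right) = - \frac{3}{2} \approx -1.5$)
$Z = -729$ ($Z = \left(-81\right) 9 = -729$)
$v = -729$
$\left(c + v\right) x = \left(- \frac{3}{2} - 729\right) \left(-85\right) = \left(- \frac{1461}{2}\right) \left(-85\right) = \frac{124185}{2}$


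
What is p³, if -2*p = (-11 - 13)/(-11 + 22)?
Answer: 1728/1331 ≈ 1.2983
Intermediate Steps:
p = 12/11 (p = -(-11 - 13)/(2*(-11 + 22)) = -(-12)/11 = -½*(-24/11) = 12/11 ≈ 1.0909)
p³ = (12/11)³ = 1728/1331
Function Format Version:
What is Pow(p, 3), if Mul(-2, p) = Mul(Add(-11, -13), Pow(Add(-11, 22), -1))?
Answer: Rational(1728, 1331) ≈ 1.2983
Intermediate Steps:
p = Rational(12, 11) (p = Mul(Rational(-1, 2), Mul(Add(-11, -13), Pow(Add(-11, 22), -1))) = Mul(Rational(-1, 2), Mul(-24, Pow(11, -1))) = Mul(Rational(-1, 2), Mul(-24, Rational(1, 11))) = Mul(Rational(-1, 2), Rational(-24, 11)) = Rational(12, 11) ≈ 1.0909)
Pow(p, 3) = Pow(Rational(12, 11), 3) = Rational(1728, 1331)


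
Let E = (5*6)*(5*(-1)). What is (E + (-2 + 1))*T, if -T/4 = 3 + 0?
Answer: 1812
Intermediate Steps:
T = -12 (T = -4*(3 + 0) = -4*3 = -12)
E = -150 (E = 30*(-5) = -150)
(E + (-2 + 1))*T = (-150 + (-2 + 1))*(-12) = (-150 - 1)*(-12) = -151*(-12) = 1812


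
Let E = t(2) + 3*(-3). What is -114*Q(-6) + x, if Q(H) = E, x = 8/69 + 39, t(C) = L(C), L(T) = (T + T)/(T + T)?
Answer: 65627/69 ≈ 951.12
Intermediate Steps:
L(T) = 1 (L(T) = (2*T)/((2*T)) = (2*T)*(1/(2*T)) = 1)
t(C) = 1
x = 2699/69 (x = 8*(1/69) + 39 = 8/69 + 39 = 2699/69 ≈ 39.116)
E = -8 (E = 1 + 3*(-3) = 1 - 9 = -8)
Q(H) = -8
-114*Q(-6) + x = -114*(-8) + 2699/69 = 912 + 2699/69 = 65627/69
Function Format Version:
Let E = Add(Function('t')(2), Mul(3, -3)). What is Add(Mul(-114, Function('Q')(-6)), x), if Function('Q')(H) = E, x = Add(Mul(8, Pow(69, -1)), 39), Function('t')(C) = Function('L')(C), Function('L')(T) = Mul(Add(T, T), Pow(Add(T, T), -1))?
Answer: Rational(65627, 69) ≈ 951.12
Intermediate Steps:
Function('L')(T) = 1 (Function('L')(T) = Mul(Mul(2, T), Pow(Mul(2, T), -1)) = Mul(Mul(2, T), Mul(Rational(1, 2), Pow(T, -1))) = 1)
Function('t')(C) = 1
x = Rational(2699, 69) (x = Add(Mul(8, Rational(1, 69)), 39) = Add(Rational(8, 69), 39) = Rational(2699, 69) ≈ 39.116)
E = -8 (E = Add(1, Mul(3, -3)) = Add(1, -9) = -8)
Function('Q')(H) = -8
Add(Mul(-114, Function('Q')(-6)), x) = Add(Mul(-114, -8), Rational(2699, 69)) = Add(912, Rational(2699, 69)) = Rational(65627, 69)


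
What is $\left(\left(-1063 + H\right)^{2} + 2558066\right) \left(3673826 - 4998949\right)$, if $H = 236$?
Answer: $-4296042140385$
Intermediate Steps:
$\left(\left(-1063 + H\right)^{2} + 2558066\right) \left(3673826 - 4998949\right) = \left(\left(-1063 + 236\right)^{2} + 2558066\right) \left(3673826 - 4998949\right) = \left(\left(-827\right)^{2} + 2558066\right) \left(-1325123\right) = \left(683929 + 2558066\right) \left(-1325123\right) = 3241995 \left(-1325123\right) = -4296042140385$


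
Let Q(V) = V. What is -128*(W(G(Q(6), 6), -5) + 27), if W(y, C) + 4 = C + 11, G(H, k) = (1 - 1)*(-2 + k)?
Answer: -3712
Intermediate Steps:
G(H, k) = 0 (G(H, k) = 0*(-2 + k) = 0)
W(y, C) = 7 + C (W(y, C) = -4 + (C + 11) = -4 + (11 + C) = 7 + C)
-128*(W(G(Q(6), 6), -5) + 27) = -128*((7 - 5) + 27) = -128*(2 + 27) = -128*29 = -3712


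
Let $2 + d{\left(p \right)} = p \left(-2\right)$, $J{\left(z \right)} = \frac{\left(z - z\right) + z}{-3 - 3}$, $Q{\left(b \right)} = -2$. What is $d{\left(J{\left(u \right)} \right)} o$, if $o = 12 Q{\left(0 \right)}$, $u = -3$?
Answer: $72$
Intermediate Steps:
$o = -24$ ($o = 12 \left(-2\right) = -24$)
$J{\left(z \right)} = - \frac{z}{6}$ ($J{\left(z \right)} = \frac{0 + z}{-6} = z \left(- \frac{1}{6}\right) = - \frac{z}{6}$)
$d{\left(p \right)} = -2 - 2 p$ ($d{\left(p \right)} = -2 + p \left(-2\right) = -2 - 2 p$)
$d{\left(J{\left(u \right)} \right)} o = \left(-2 - 2 \left(\left(- \frac{1}{6}\right) \left(-3\right)\right)\right) \left(-24\right) = \left(-2 - 1\right) \left(-24\right) = \left(-3\right) \left(-24\right) = 72$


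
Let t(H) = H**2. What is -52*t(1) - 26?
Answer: -78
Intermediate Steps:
-52*t(1) - 26 = -52*1**2 - 26 = -52*1 - 26 = -52 - 26 = -78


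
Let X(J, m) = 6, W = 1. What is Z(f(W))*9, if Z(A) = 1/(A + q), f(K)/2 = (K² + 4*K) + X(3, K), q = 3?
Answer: 9/25 ≈ 0.36000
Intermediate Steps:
f(K) = 12 + 2*K² + 8*K (f(K) = 2*((K² + 4*K) + 6) = 2*(6 + K² + 4*K) = 12 + 2*K² + 8*K)
Z(A) = 1/(3 + A) (Z(A) = 1/(A + 3) = 1/(3 + A))
Z(f(W))*9 = 9/(3 + (12 + 2*1² + 8*1)) = 9/(3 + (12 + 2*1 + 8)) = 9/(3 + (12 + 2 + 8)) = 9/(3 + 22) = 9/25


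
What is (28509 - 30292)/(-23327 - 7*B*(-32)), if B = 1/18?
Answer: 16047/209831 ≈ 0.076476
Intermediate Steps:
B = 1/18 ≈ 0.055556
(28509 - 30292)/(-23327 - 7*B*(-32)) = (28509 - 30292)/(-23327 - 7*1/18*(-32)) = -1783/(-23327 - 7/18*(-32)) = -1783/(-23327 + 112/9) = -1783/(-209831/9) = -1783*(-9/209831) = 16047/209831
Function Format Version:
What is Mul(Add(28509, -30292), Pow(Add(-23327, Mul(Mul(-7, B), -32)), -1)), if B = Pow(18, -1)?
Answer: Rational(16047, 209831) ≈ 0.076476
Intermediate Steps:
B = Rational(1, 18) ≈ 0.055556
Mul(Add(28509, -30292), Pow(Add(-23327, Mul(Mul(-7, B), -32)), -1)) = Mul(Add(28509, -30292), Pow(Add(-23327, Mul(Mul(-7, Rational(1, 18)), -32)), -1)) = Mul(-1783, Pow(Add(-23327, Mul(Rational(-7, 18), -32)), -1)) = Mul(-1783, Pow(Add(-23327, Rational(112, 9)), -1)) = Mul(-1783, Pow(Rational(-209831, 9), -1)) = Mul(-1783, Rational(-9, 209831)) = Rational(16047, 209831)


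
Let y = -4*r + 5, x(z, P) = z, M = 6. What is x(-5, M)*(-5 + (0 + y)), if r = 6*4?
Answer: 480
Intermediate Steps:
r = 24
y = -91 (y = -4*24 + 5 = -96 + 5 = -91)
x(-5, M)*(-5 + (0 + y)) = -5*(-5 + (0 - 91)) = -5*(-5 - 91) = -5*(-96) = 480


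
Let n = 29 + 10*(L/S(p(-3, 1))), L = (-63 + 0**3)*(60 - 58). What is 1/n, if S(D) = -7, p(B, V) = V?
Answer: 1/209 ≈ 0.0047847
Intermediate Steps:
L = -126 (L = (-63 + 0)*2 = -63*2 = -126)
n = 209 (n = 29 + 10*(-126/(-7)) = 29 + 10*(-126*(-1/7)) = 29 + 10*18 = 29 + 180 = 209)
1/n = 1/209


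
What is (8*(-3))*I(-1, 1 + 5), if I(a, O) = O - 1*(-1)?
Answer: -168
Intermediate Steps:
I(a, O) = 1 + O (I(a, O) = O + 1 = 1 + O)
(8*(-3))*I(-1, 1 + 5) = (8*(-3))*(1 + (1 + 5)) = -24*(1 + 6) = -24*7 = -168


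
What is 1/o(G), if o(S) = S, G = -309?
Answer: -1/309 ≈ -0.0032362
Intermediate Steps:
1/o(G) = 1/(-309) = -1/309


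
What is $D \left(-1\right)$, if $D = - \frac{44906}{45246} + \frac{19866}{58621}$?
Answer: $\frac{866788795}{1326182883} \approx 0.6536$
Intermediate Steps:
$D = - \frac{866788795}{1326182883}$ ($D = \left(-44906\right) \frac{1}{45246} + 19866 \cdot \frac{1}{58621} = - \frac{22453}{22623} + \frac{19866}{58621} = - \frac{866788795}{1326182883} \approx -0.6536$)
$D \left(-1\right) = \left(- \frac{866788795}{1326182883}\right) \left(-1\right) = \frac{866788795}{1326182883}$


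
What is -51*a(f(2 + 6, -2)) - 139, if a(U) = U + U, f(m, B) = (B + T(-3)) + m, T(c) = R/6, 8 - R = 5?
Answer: -802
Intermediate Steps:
R = 3 (R = 8 - 1*5 = 8 - 5 = 3)
T(c) = ½ (T(c) = 3/6 = 3*(⅙) = ½)
f(m, B) = ½ + B + m (f(m, B) = (B + ½) + m = (½ + B) + m = ½ + B + m)
a(U) = 2*U
-51*a(f(2 + 6, -2)) - 139 = -102*(½ - 2 + (2 + 6)) - 139 = -102*(½ - 2 + 8) - 139 = -102*13/2 - 139 = -51*13 - 139 = -663 - 139 = -802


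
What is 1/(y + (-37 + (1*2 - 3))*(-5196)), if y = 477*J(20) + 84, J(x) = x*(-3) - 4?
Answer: 1/167004 ≈ 5.9879e-6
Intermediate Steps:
J(x) = -4 - 3*x (J(x) = -3*x - 4 = -4 - 3*x)
y = -30444 (y = 477*(-4 - 3*20) + 84 = 477*(-4 - 60) + 84 = 477*(-64) + 84 = -30528 + 84 = -30444)
1/(y + (-37 + (1*2 - 3))*(-5196)) = 1/(-30444 + (-37 + (1*2 - 3))*(-5196)) = 1/(-30444 + (-37 + (2 - 3))*(-5196)) = 1/(-30444 + (-37 - 1)*(-5196)) = 1/(-30444 - 38*(-5196)) = 1/(-30444 + 197448) = 1/167004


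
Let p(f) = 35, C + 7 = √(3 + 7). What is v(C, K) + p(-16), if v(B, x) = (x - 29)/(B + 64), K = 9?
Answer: 112225/3239 + 20*√10/3239 ≈ 34.668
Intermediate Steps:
C = -7 + √10 (C = -7 + √(3 + 7) = -7 + √10 ≈ -3.8377)
v(B, x) = (-29 + x)/(64 + B)
v(C, K) + p(-16) = (-29 + 9)/(64 + (-7 + √10)) + 35 = -20/(57 + √10) + 35 = 35 - 20/(57 + √10)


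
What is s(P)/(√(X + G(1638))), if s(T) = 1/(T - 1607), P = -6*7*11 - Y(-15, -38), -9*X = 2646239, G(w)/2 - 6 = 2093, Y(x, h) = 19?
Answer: I*√2608457/1815486072 ≈ 8.8961e-7*I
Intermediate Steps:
G(w) = 4198 (G(w) = 12 + 2*2093 = 12 + 4186 = 4198)
X = -2646239/9 (X = -⅑*2646239 = -2646239/9 ≈ -2.9403e+5)
P = -481 (P = -6*7*11 - 1*19 = -42*11 - 19 = -462 - 19 = -481)
s(T) = 1/(-1607 + T)
s(P)/(√(X + G(1638))) = 1/((-1607 - 481)*(√(-2646239/9 + 4198))) = 1/((-2088)*(√(-2608457/9))) = -(-3*I*√2608457/2608457)/2088 = -(-1)*I*√2608457/1815486072 = I*√2608457/1815486072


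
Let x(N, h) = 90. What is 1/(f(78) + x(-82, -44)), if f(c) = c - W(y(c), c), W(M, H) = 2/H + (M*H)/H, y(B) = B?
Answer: 39/3509 ≈ 0.011114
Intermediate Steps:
W(M, H) = M + 2/H (W(M, H) = 2/H + (H*M)/H = 2/H + M = M + 2/H)
f(c) = -2/c (f(c) = c - (c + 2/c) = c + (-c - 2/c) = -2/c)
1/(f(78) + x(-82, -44)) = 1/(-2/78 + 90) = 1/(-2*1/78 + 90) = 1/(-1/39 + 90) = 1/(3509/39) = 39/3509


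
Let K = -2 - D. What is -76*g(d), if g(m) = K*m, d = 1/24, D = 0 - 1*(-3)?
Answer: 95/6 ≈ 15.833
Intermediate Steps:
D = 3 (D = 0 + 3 = 3)
K = -5 (K = -2 - 1*3 = -2 - 3 = -5)
d = 1/24 ≈ 0.041667
g(m) = -5*m
-76*g(d) = -(-380)/24 = -76*(-5/24) = 95/6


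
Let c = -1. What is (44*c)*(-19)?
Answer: 836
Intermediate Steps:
(44*c)*(-19) = (44*(-1))*(-19) = -44*(-19) = 836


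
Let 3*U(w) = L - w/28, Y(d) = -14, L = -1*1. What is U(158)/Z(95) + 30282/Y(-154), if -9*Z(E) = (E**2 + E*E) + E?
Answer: -549466611/254030 ≈ -2163.0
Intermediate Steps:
L = -1
U(w) = -1/3 - w/84 (U(w) = (-1 - w/28)/3 = -1/3 - w/84)
Z(E) = -2*E**2/9 - E/9 (Z(E) = -((E**2 + E*E) + E)/9 = -((E**2 + E**2) + E)/9 = -(2*E**2 + E)/9 = -(E + 2*E**2)/9 = -2*E**2/9 - E/9)
U(158)/Z(95) + 30282/Y(-154) = (-1/3 - 1/84*158)/((-1/9*95*(1 + 2*95))) + 30282/(-14) = (-1/3 - 79/42)/((-1/9*95*(1 + 190))) + 30282*(-1/14) = -31/(14*((-1/9*95*191))) - 2163 = -31/(14*(-18145/9)) - 2163 = -31/14*(-9/18145) - 2163 = 279/254030 - 2163 = -549466611/254030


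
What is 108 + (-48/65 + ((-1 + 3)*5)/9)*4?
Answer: 64052/585 ≈ 109.49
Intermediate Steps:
108 + (-48/65 + ((-1 + 3)*5)/9)*4 = 108 + (-48*1/65 + (2*5)*(1/9))*4 = 108 + (-48/65 + 10*(1/9))*4 = 108 + (-48/65 + 10/9)*4 = 108 + (218/585)*4 = 108 + 872/585 = 64052/585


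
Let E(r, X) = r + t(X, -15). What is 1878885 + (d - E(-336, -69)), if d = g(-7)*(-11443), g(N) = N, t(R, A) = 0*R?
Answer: 1959322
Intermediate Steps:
t(R, A) = 0
E(r, X) = r (E(r, X) = r + 0 = r)
d = 80101 (d = -7*(-11443) = 80101)
1878885 + (d - E(-336, -69)) = 1878885 + (80101 - 1*(-336)) = 1878885 + (80101 + 336) = 1878885 + 80437 = 1959322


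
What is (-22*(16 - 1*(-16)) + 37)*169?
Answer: -112723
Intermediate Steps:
(-22*(16 - 1*(-16)) + 37)*169 = (-22*(16 + 16) + 37)*169 = (-22*32 + 37)*169 = (-704 + 37)*169 = -667*169 = -112723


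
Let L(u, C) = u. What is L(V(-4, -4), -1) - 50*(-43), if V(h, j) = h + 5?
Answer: 2151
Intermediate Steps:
V(h, j) = 5 + h
L(V(-4, -4), -1) - 50*(-43) = (5 - 4) - 50*(-43) = 1 + 2150 = 2151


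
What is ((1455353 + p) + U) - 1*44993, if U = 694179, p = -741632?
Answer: 1362907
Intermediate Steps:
((1455353 + p) + U) - 1*44993 = ((1455353 - 741632) + 694179) - 1*44993 = (713721 + 694179) - 44993 = 1407900 - 44993 = 1362907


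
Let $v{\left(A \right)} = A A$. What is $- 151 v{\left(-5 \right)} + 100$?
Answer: $-3675$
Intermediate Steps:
$v{\left(A \right)} = A^{2}$
$- 151 v{\left(-5 \right)} + 100 = - 151 \left(-5\right)^{2} + 100 = \left(-151\right) 25 + 100 = -3775 + 100 = -3675$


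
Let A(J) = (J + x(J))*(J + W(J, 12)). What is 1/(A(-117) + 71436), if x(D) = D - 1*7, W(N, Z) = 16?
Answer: 1/95777 ≈ 1.0441e-5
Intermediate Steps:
x(D) = -7 + D (x(D) = D - 7 = -7 + D)
A(J) = (-7 + 2*J)*(16 + J) (A(J) = (J + (-7 + J))*(J + 16) = (-7 + 2*J)*(16 + J))
1/(A(-117) + 71436) = 1/((-112 + 2*(-117)² + 25*(-117)) + 71436) = 1/((-112 + 2*13689 - 2925) + 71436) = 1/((-112 + 27378 - 2925) + 71436) = 1/(24341 + 71436) = 1/95777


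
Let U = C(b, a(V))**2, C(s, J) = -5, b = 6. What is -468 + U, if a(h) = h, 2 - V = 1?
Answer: -443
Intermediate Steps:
V = 1 (V = 2 - 1*1 = 2 - 1 = 1)
U = 25 (U = (-5)**2 = 25)
-468 + U = -468 + 25 = -443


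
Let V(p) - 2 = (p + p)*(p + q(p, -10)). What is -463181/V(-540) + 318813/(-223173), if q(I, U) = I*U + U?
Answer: -522190787687/389659909218 ≈ -1.3401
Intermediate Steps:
q(I, U) = U + I*U
V(p) = 2 + 2*p*(-10 - 9*p) (V(p) = 2 + (p + p)*(p - 10*(1 + p)) = 2 + (2*p)*(p + (-10 - 10*p)) = 2 + (2*p)*(-10 - 9*p) = 2 + 2*p*(-10 - 9*p))
-463181/V(-540) + 318813/(-223173) = -463181/(2 - 20*(-540) - 18*(-540)**2) + 318813/(-223173) = -463181/(2 + 10800 - 18*291600) + 318813*(-1/223173) = -463181/(2 + 10800 - 5248800) - 106271/74391 = -463181/(-5237998) - 106271/74391 = -463181*(-1/5237998) - 106271/74391 = 463181/5237998 - 106271/74391 = -522190787687/389659909218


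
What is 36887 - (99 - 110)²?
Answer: 36766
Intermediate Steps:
36887 - (99 - 110)² = 36887 - 1*(-11)² = 36887 - 1*121 = 36887 - 121 = 36766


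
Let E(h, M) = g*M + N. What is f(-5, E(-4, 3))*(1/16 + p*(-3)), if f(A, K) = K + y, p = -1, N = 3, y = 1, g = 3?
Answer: 637/16 ≈ 39.813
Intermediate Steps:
E(h, M) = 3 + 3*M (E(h, M) = 3*M + 3 = 3 + 3*M)
f(A, K) = 1 + K (f(A, K) = K + 1 = 1 + K)
f(-5, E(-4, 3))*(1/16 + p*(-3)) = (1 + (3 + 3*3))*(1/16 - 1*(-3)) = (1 + (3 + 9))*(1/16 + 3) = (1 + 12)*(49/16) = 13*(49/16) = 637/16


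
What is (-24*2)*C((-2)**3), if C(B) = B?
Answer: 384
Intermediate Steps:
(-24*2)*C((-2)**3) = -24*2*(-2)**3 = -48*(-8) = 384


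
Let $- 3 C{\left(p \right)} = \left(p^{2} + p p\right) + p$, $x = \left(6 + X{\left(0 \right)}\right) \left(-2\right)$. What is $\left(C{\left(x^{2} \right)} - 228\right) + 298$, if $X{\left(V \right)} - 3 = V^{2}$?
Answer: $-70022$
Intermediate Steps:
$X{\left(V \right)} = 3 + V^{2}$
$x = -18$ ($x = \left(6 + \left(3 + 0^{2}\right)\right) \left(-2\right) = \left(6 + \left(3 + 0\right)\right) \left(-2\right) = \left(6 + 3\right) \left(-2\right) = 9 \left(-2\right) = -18$)
$C{\left(p \right)} = - \frac{2 p^{2}}{3} - \frac{p}{3}$ ($C{\left(p \right)} = - \frac{\left(p^{2} + p p\right) + p}{3} = - \frac{\left(p^{2} + p^{2}\right) + p}{3} = - \frac{2 p^{2} + p}{3} = - \frac{p + 2 p^{2}}{3} = - \frac{2 p^{2}}{3} - \frac{p}{3}$)
$\left(C{\left(x^{2} \right)} - 228\right) + 298 = \left(- \frac{\left(-18\right)^{2} \left(1 + 2 \left(-18\right)^{2}\right)}{3} - 228\right) + 298 = \left(\left(- \frac{1}{3}\right) 324 \left(1 + 2 \cdot 324\right) - 228\right) + 298 = \left(\left(- \frac{1}{3}\right) 324 \left(1 + 648\right) - 228\right) + 298 = \left(\left(- \frac{1}{3}\right) 324 \cdot 649 - 228\right) + 298 = \left(-70092 - 228\right) + 298 = -70320 + 298 = -70022$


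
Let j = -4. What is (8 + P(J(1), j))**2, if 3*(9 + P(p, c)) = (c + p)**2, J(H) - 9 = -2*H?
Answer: 4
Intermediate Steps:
J(H) = 9 - 2*H
P(p, c) = -9 + (c + p)**2/3
(8 + P(J(1), j))**2 = (8 + (-9 + (-4 + (9 - 2*1))**2/3))**2 = (8 + (-9 + (-4 + (9 - 2))**2/3))**2 = (8 + (-9 + (-4 + 7)**2/3))**2 = (8 + (-9 + (1/3)*3**2))**2 = (8 + (-9 + (1/3)*9))**2 = (8 + (-9 + 3))**2 = (8 - 6)**2 = 2**2 = 4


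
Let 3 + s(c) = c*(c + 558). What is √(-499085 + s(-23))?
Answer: I*√511393 ≈ 715.12*I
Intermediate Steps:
s(c) = -3 + c*(558 + c) (s(c) = -3 + c*(c + 558) = -3 + c*(558 + c))
√(-499085 + s(-23)) = √(-499085 + (-3 + (-23)² + 558*(-23))) = √(-499085 + (-3 + 529 - 12834)) = √(-499085 - 12308) = √(-511393) = I*√511393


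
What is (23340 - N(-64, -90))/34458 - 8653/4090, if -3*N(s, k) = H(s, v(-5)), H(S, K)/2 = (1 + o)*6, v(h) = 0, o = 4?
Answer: -101311337/70466610 ≈ -1.4377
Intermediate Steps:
H(S, K) = 60 (H(S, K) = 2*((1 + 4)*6) = 2*(5*6) = 2*30 = 60)
N(s, k) = -20 (N(s, k) = -⅓*60 = -20)
(23340 - N(-64, -90))/34458 - 8653/4090 = (23340 - 1*(-20))/34458 - 8653/4090 = (23340 + 20)*(1/34458) - 8653*1/4090 = 23360*(1/34458) - 8653/4090 = 11680/17229 - 8653/4090 = -101311337/70466610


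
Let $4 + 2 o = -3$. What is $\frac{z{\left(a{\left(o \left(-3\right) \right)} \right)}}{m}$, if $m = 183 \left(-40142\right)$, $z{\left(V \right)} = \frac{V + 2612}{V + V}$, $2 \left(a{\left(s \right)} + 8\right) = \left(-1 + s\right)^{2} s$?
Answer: $- \frac{16415}{36499755772} \approx -4.4973 \cdot 10^{-7}$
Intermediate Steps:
$o = - \frac{7}{2}$ ($o = -2 + \frac{1}{2} \left(-3\right) = -2 - \frac{3}{2} = - \frac{7}{2} \approx -3.5$)
$a{\left(s \right)} = -8 + \frac{s \left(-1 + s\right)^{2}}{2}$ ($a{\left(s \right)} = -8 + \frac{\left(-1 + s\right)^{2} s}{2} = -8 + \frac{s \left(-1 + s\right)^{2}}{2}$)
$z{\left(V \right)} = \frac{2612 + V}{2 V}$
$m = -7345986$
$\frac{z{\left(a{\left(o \left(-3\right) \right)} \right)}}{m} = \frac{\frac{1}{2} \frac{1}{-8 + \frac{\left(- \frac{7}{2}\right) \left(-3\right) \left(-1 - - \frac{21}{2}\right)^{2}}{2}} \left(2612 - \left(8 - \frac{\left(- \frac{7}{2}\right) \left(-3\right) \left(-1 - - \frac{21}{2}\right)^{2}}{2}\right)\right)}{-7345986} = \frac{2612 - \left(8 - \frac{21 \left(-1 + \frac{21}{2}\right)^{2}}{4}\right)}{2 \left(-8 + \frac{1}{2} \cdot \frac{21}{2} \left(-1 + \frac{21}{2}\right)^{2}\right)} \left(- \frac{1}{7345986}\right) = \frac{2612 - \left(8 - \frac{21 \left(\frac{19}{2}\right)^{2}}{4}\right)}{2 \left(-8 + \frac{1}{2} \cdot \frac{21}{2} \left(\frac{19}{2}\right)^{2}\right)} \left(- \frac{1}{7345986}\right) = \frac{2612 - \left(8 - \frac{7581}{16}\right)}{2 \left(-8 + \frac{1}{2} \cdot \frac{21}{2} \cdot \frac{361}{4}\right)} \left(- \frac{1}{7345986}\right) = \frac{2612 + \left(-8 + \frac{7581}{16}\right)}{2 \left(-8 + \frac{7581}{16}\right)} \left(- \frac{1}{7345986}\right) = \frac{2612 + \frac{7453}{16}}{2 \cdot \frac{7453}{16}} \left(- \frac{1}{7345986}\right) = \frac{1}{2} \cdot \frac{16}{7453} \cdot \frac{49245}{16} \left(- \frac{1}{7345986}\right) = \frac{49245}{14906} \left(- \frac{1}{7345986}\right) = - \frac{16415}{36499755772}$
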